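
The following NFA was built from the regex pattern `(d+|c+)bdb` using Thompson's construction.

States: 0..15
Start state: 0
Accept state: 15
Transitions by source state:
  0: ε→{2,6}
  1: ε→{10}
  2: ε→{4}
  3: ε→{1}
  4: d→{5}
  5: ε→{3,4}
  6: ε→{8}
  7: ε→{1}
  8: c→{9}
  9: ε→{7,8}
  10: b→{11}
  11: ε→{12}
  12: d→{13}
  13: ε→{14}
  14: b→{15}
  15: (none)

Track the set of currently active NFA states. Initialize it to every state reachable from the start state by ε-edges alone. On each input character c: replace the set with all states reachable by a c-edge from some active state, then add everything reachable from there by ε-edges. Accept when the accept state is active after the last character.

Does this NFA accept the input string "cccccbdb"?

Answer: ACCEPT

Trace:
initial (ε-close {0}): {0,2,4,6,8}
'c' @ 1: {1,7,8,9,10}
'c' @ 2: {1,7,8,9,10}
'c' @ 3: {1,7,8,9,10}
'c' @ 4: {1,7,8,9,10}
'c' @ 5: {1,7,8,9,10}
'b' @ 6: {11,12}
'd' @ 7: {13,14}
'b' @ 8: {15}  (accept∈set)
end set {15} — state 15 in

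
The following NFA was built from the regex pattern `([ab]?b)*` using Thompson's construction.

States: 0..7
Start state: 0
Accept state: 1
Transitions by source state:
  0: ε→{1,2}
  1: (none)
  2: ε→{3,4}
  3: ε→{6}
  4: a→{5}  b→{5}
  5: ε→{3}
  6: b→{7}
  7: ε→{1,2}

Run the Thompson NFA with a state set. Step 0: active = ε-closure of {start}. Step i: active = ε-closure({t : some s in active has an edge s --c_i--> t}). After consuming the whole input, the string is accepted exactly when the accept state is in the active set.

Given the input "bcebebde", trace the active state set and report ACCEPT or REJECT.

start: ε-closure({0}) = {0,1,2,3,4,6}
'b' @ 1: {1,2,3,4,5,6,7}  (accept∈set)
'c' @ 2: {}  — no active states
rest 'ebebde' ignored (set empty)
after full input: {}  (accept=1 not in)

Answer: REJECT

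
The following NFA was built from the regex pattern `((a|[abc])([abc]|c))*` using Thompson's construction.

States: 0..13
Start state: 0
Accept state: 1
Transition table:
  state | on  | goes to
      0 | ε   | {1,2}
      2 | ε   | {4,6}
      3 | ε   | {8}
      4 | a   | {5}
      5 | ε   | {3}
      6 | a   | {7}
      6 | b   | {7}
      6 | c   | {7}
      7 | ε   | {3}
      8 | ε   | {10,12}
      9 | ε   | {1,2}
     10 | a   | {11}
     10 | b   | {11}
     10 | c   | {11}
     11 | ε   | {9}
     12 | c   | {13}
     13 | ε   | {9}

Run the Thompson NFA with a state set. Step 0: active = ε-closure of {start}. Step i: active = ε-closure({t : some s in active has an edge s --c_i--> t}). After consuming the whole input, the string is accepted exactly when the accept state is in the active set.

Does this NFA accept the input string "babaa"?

Answer: REJECT

Trace:
start: ε-closure({0}) = {0,1,2,4,6}
'b' @ 1: {3,7,8,10,12}
'a' @ 2: {1,2,4,6,9,11}  (accept∈set)
'b' @ 3: {3,7,8,10,12}
'a' @ 4: {1,2,4,6,9,11}  (accept∈set)
'a' @ 5: {3,5,7,8,10,12}
after full input: {3,5,7,8,10,12}  (accept=1 not in)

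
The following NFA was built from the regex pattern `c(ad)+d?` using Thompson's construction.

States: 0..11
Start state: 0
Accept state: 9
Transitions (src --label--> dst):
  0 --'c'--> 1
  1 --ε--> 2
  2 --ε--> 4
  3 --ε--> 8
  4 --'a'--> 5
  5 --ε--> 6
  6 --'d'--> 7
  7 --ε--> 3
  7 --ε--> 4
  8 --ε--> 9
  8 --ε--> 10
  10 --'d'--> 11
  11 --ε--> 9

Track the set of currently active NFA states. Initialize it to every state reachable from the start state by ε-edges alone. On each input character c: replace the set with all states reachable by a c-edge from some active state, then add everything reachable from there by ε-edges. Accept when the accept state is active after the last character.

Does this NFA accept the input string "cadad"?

Answer: ACCEPT

Steps:
S₀ = ε-closure({0}) = {0}
'c' @ 1: {1,2,4}
'a' @ 2: {5,6}
'd' @ 3: {3,4,7,8,9,10}  [accepting]
'a' @ 4: {5,6}
'd' @ 5: {3,4,7,8,9,10}  [accepting]
end set {3,4,7,8,9,10} — state 9 in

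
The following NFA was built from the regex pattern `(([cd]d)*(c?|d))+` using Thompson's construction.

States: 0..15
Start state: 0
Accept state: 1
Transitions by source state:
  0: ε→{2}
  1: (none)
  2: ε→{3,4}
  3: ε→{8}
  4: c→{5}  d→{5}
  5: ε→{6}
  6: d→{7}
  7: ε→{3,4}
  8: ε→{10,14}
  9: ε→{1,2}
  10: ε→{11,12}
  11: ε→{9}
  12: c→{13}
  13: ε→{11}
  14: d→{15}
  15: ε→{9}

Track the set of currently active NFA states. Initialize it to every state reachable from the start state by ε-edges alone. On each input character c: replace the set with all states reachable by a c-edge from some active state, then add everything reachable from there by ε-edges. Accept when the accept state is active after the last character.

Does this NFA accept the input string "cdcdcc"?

start: ε-closure({0}) = {0,1,2,3,4,8,9,10,11,12,14}
'c' @ 1: {1,2,3,4,5,6,8,9,10,11,12,13,14}  ✓accept
'd' @ 2: {1,2,3,4,5,6,7,8,9,10,11,12,14,15}  ✓accept
'c' @ 3: {1,2,3,4,5,6,8,9,10,11,12,13,14}  ✓accept
'd' @ 4: {1,2,3,4,5,6,7,8,9,10,11,12,14,15}  ✓accept
'c' @ 5: {1,2,3,4,5,6,8,9,10,11,12,13,14}  ✓accept
'c' @ 6: {1,2,3,4,5,6,8,9,10,11,12,13,14}  ✓accept
after full input: {1,2,3,4,5,6,8,9,10,11,12,13,14}  (accept=1 in)

Answer: ACCEPT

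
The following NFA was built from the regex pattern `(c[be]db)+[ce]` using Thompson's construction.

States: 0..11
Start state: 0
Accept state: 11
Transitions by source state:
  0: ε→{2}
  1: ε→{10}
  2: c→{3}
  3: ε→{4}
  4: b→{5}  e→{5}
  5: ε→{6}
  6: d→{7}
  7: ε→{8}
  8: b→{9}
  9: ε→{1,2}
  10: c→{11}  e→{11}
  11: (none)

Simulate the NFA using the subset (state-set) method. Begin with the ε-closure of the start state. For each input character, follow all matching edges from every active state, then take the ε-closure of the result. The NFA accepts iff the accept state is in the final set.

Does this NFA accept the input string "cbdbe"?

initial (ε-close {0}): {0,2}
'c' @ 1: {3,4}
'b' @ 2: {5,6}
'd' @ 3: {7,8}
'b' @ 4: {1,2,9,10}
'e' @ 5: {11}  [accepting]
end set {11} — state 11 in

Answer: ACCEPT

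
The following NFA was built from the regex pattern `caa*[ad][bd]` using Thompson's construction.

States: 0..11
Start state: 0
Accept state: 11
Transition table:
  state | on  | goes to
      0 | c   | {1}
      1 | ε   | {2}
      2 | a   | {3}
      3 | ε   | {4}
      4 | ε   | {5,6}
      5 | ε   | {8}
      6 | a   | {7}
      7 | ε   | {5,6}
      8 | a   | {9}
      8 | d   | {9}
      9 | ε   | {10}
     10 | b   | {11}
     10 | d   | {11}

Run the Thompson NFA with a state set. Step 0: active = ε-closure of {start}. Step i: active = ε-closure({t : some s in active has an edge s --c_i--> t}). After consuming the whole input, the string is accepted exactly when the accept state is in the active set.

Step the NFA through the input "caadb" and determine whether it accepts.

start: ε-closure({0}) = {0}
'c' @ 1: {1,2}
'a' @ 2: {3,4,5,6,8}
'a' @ 3: {5,6,7,8,9,10}
'd' @ 4: {9,10,11}  ✓accept
'b' @ 5: {11}  ✓accept
after full input: {11}  (accept=11 in)

Answer: ACCEPT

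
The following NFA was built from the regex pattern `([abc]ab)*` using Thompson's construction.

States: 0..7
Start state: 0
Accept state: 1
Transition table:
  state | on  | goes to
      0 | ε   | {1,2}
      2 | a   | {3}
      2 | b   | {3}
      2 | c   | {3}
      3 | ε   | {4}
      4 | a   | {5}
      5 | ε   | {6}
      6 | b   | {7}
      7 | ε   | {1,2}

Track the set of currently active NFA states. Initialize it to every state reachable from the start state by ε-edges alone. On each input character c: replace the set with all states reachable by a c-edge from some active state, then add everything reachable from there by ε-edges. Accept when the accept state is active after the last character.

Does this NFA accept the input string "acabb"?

Answer: REJECT

Trace:
S₀ = ε-closure({0}) = {0,1,2}
'a' @ 1: {3,4}
'c' @ 2: {}  — no active states
rest 'abb' ignored (set empty)
final: {}; accept 1 not in set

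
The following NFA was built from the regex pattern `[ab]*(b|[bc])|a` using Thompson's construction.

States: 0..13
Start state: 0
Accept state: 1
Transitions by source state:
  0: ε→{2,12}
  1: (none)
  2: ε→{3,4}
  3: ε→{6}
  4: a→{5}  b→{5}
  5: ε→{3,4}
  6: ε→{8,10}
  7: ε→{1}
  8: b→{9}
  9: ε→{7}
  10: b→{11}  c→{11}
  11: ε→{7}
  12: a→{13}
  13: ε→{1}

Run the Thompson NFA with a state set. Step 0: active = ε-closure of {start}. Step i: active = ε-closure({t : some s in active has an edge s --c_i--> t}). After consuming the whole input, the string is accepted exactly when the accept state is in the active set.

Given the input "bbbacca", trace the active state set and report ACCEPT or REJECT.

Answer: REJECT

Steps:
start: ε-closure({0}) = {0,2,3,4,6,8,10,12}
'b' @ 1: {1,3,4,5,6,7,8,9,10,11}  ✓accept
'b' @ 2: {1,3,4,5,6,7,8,9,10,11}  ✓accept
'b' @ 3: {1,3,4,5,6,7,8,9,10,11}  ✓accept
'a' @ 4: {3,4,5,6,8,10}
'c' @ 5: {1,7,11}  ✓accept
'c' @ 6: {}  — no active states
rest 'a' ignored (set empty)
final: {}; accept 1 not in set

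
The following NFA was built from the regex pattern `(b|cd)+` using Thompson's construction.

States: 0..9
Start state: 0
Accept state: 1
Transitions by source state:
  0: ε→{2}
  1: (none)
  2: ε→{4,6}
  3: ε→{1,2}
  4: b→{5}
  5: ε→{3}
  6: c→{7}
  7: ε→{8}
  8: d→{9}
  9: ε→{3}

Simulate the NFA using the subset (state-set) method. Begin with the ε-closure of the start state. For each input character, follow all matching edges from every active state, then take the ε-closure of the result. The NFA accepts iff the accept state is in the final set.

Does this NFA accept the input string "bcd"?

start: ε-closure({0}) = {0,2,4,6}
'b' @ 1: {1,2,3,4,5,6}  [accepting]
'c' @ 2: {7,8}
'd' @ 3: {1,2,3,4,6,9}  [accepting]
end set {1,2,3,4,6,9} — state 1 in

Answer: ACCEPT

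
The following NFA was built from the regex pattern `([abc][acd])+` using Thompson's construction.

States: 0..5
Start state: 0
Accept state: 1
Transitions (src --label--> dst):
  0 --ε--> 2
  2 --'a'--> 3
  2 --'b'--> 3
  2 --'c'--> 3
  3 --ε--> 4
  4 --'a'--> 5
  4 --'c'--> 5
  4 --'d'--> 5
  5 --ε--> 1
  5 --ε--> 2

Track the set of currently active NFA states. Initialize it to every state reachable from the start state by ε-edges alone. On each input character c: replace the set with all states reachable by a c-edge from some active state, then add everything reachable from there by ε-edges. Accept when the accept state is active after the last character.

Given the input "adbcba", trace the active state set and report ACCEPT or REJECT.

start: ε-closure({0}) = {0,2}
'a' @ 1: {3,4}
'd' @ 2: {1,2,5}  (accept∈set)
'b' @ 3: {3,4}
'c' @ 4: {1,2,5}  (accept∈set)
'b' @ 5: {3,4}
'a' @ 6: {1,2,5}  (accept∈set)
end set {1,2,5} — state 1 in

Answer: ACCEPT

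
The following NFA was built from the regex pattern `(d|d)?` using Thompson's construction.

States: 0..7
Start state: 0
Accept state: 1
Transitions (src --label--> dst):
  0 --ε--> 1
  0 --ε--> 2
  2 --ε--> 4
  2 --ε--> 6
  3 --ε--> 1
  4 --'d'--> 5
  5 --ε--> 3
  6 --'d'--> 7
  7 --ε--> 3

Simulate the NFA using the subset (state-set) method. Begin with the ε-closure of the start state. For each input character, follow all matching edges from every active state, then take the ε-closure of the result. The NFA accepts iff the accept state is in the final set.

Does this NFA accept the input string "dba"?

Answer: REJECT

Trace:
initial (ε-close {0}): {0,1,2,4,6}
'd' @ 1: {1,3,5,7}  (accept∈set)
'b' @ 2: {}  — state set empty
rest 'a' ignored (set empty)
final: {}; accept 1 not in set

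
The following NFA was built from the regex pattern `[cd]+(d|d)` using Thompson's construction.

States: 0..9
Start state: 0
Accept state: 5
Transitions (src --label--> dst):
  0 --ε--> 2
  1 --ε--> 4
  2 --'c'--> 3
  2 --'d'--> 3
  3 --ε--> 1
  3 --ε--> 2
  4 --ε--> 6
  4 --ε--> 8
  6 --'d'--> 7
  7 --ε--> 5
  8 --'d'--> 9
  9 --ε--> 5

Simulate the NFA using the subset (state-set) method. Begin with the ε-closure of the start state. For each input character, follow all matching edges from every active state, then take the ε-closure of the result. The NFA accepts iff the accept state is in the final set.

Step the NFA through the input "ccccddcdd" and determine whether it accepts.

Answer: ACCEPT

Derivation:
start: ε-closure({0}) = {0,2}
'c' @ 1: {1,2,3,4,6,8}
'c' @ 2: {1,2,3,4,6,8}
'c' @ 3: {1,2,3,4,6,8}
'c' @ 4: {1,2,3,4,6,8}
'd' @ 5: {1,2,3,4,5,6,7,8,9}  ✓accept
'd' @ 6: {1,2,3,4,5,6,7,8,9}  ✓accept
'c' @ 7: {1,2,3,4,6,8}
'd' @ 8: {1,2,3,4,5,6,7,8,9}  ✓accept
'd' @ 9: {1,2,3,4,5,6,7,8,9}  ✓accept
end set {1,2,3,4,5,6,7,8,9} — state 5 in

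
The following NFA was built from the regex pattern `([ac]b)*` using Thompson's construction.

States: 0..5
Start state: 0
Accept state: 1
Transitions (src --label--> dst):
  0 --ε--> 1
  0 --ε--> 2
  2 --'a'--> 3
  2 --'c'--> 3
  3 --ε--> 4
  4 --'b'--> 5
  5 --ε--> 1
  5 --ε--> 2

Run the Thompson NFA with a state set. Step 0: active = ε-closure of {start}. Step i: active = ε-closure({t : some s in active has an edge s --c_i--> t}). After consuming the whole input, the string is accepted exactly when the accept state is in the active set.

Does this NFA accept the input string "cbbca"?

Answer: REJECT

Derivation:
S₀ = ε-closure({0}) = {0,1,2}
'c' @ 1: {3,4}
'b' @ 2: {1,2,5}  [accepting]
'b' @ 3: {}  — dead — no transitions
rest 'ca' ignored (set empty)
after full input: {}  (accept=1 not in)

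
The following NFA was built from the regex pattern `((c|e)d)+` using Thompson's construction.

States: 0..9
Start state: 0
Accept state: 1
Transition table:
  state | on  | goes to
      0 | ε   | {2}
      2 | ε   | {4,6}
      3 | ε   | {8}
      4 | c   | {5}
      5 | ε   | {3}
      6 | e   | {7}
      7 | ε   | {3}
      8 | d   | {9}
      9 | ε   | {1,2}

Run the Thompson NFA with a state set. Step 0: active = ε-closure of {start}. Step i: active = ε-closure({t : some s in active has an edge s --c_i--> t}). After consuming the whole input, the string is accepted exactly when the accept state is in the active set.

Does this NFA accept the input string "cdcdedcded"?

Answer: ACCEPT

Derivation:
initial (ε-close {0}): {0,2,4,6}
'c' @ 1: {3,5,8}
'd' @ 2: {1,2,4,6,9}  (accept∈set)
'c' @ 3: {3,5,8}
'd' @ 4: {1,2,4,6,9}  (accept∈set)
'e' @ 5: {3,7,8}
'd' @ 6: {1,2,4,6,9}  (accept∈set)
'c' @ 7: {3,5,8}
'd' @ 8: {1,2,4,6,9}  (accept∈set)
'e' @ 9: {3,7,8}
'd' @ 10: {1,2,4,6,9}  (accept∈set)
after full input: {1,2,4,6,9}  (accept=1 in)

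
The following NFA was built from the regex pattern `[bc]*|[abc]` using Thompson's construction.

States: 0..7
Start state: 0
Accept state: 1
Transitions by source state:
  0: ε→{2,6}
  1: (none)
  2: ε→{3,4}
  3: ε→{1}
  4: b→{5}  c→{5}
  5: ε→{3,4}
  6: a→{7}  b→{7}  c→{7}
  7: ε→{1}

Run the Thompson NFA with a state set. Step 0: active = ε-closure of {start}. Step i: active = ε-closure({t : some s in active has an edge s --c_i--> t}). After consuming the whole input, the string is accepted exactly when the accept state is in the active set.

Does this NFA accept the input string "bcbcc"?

initial (ε-close {0}): {0,1,2,3,4,6}
'b' @ 1: {1,3,4,5,7}  [accepting]
'c' @ 2: {1,3,4,5}  [accepting]
'b' @ 3: {1,3,4,5}  [accepting]
'c' @ 4: {1,3,4,5}  [accepting]
'c' @ 5: {1,3,4,5}  [accepting]
final: {1,3,4,5}; accept 1 in set

Answer: ACCEPT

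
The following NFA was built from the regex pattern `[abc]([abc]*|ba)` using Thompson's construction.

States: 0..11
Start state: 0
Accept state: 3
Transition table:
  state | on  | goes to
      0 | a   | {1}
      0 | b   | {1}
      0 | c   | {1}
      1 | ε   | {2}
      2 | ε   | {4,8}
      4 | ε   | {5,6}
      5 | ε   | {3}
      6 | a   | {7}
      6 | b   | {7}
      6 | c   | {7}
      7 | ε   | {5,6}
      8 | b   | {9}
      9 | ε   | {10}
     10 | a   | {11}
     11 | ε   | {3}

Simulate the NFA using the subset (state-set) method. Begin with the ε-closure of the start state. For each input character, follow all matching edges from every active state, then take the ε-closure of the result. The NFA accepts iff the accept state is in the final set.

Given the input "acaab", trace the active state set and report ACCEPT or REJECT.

Answer: ACCEPT

Steps:
S₀ = ε-closure({0}) = {0}
'a' @ 1: {1,2,3,4,5,6,8}  ✓accept
'c' @ 2: {3,5,6,7}  ✓accept
'a' @ 3: {3,5,6,7}  ✓accept
'a' @ 4: {3,5,6,7}  ✓accept
'b' @ 5: {3,5,6,7}  ✓accept
end set {3,5,6,7} — state 3 in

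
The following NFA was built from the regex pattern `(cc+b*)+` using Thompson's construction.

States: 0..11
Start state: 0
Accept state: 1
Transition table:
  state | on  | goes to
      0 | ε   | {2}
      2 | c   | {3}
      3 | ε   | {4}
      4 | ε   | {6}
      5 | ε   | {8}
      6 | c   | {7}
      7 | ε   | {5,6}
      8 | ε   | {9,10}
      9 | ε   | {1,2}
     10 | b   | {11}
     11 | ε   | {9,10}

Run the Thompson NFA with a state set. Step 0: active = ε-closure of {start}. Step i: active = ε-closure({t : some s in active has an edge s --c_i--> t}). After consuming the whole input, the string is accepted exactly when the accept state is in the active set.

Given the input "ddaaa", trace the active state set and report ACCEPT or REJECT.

start: ε-closure({0}) = {0,2}
'd' @ 1: {}  — no active states
rest 'daaa' ignored (set empty)
after full input: {}  (accept=1 not in)

Answer: REJECT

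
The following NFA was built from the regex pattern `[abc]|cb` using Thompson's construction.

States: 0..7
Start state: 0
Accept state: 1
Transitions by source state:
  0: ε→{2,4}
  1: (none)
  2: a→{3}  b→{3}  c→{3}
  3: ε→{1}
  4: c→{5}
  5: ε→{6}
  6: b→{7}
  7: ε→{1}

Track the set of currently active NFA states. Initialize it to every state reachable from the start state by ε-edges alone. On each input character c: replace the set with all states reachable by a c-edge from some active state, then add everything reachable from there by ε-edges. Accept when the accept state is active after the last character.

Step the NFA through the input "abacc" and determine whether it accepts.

S₀ = ε-closure({0}) = {0,2,4}
'a' @ 1: {1,3}  [accepting]
'b' @ 2: {}  — no active states
rest 'acc' ignored (set empty)
final: {}; accept 1 not in set

Answer: REJECT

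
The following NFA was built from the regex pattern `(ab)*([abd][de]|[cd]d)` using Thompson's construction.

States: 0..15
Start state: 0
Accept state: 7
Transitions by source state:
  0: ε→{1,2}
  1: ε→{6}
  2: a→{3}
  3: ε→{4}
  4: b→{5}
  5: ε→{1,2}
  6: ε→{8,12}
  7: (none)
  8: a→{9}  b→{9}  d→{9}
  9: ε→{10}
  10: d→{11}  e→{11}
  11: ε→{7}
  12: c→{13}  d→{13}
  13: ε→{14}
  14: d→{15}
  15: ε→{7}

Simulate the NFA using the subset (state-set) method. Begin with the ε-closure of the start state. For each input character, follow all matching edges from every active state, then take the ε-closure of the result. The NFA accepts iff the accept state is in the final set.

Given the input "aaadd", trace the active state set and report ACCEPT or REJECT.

initial (ε-close {0}): {0,1,2,6,8,12}
'a' @ 1: {3,4,9,10}
'a' @ 2: {}  — no active states
rest 'add' ignored (set empty)
end set {} — state 7 not in

Answer: REJECT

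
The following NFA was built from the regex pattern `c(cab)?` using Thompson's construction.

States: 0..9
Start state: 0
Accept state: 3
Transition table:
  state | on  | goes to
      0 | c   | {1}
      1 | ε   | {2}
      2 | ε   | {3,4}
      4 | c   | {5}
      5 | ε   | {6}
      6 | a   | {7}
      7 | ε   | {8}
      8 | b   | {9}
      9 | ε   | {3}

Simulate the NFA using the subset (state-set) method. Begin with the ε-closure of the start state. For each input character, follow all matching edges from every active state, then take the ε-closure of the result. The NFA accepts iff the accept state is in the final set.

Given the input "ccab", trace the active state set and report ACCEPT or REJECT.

start: ε-closure({0}) = {0}
'c' @ 1: {1,2,3,4}  [accepting]
'c' @ 2: {5,6}
'a' @ 3: {7,8}
'b' @ 4: {3,9}  [accepting]
after full input: {3,9}  (accept=3 in)

Answer: ACCEPT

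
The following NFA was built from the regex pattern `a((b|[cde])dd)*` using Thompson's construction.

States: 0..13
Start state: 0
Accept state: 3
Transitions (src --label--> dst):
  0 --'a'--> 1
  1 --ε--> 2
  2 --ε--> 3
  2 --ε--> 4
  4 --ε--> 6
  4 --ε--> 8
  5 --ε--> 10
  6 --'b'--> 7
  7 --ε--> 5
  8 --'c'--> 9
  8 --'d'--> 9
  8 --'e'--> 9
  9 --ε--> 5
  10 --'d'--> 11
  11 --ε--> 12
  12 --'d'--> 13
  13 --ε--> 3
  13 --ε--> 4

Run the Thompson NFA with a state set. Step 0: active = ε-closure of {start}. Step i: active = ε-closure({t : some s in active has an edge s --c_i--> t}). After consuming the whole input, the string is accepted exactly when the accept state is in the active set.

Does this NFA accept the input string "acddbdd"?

Answer: ACCEPT

Derivation:
start: ε-closure({0}) = {0}
'a' @ 1: {1,2,3,4,6,8}  (accept∈set)
'c' @ 2: {5,9,10}
'd' @ 3: {11,12}
'd' @ 4: {3,4,6,8,13}  (accept∈set)
'b' @ 5: {5,7,10}
'd' @ 6: {11,12}
'd' @ 7: {3,4,6,8,13}  (accept∈set)
end set {3,4,6,8,13} — state 3 in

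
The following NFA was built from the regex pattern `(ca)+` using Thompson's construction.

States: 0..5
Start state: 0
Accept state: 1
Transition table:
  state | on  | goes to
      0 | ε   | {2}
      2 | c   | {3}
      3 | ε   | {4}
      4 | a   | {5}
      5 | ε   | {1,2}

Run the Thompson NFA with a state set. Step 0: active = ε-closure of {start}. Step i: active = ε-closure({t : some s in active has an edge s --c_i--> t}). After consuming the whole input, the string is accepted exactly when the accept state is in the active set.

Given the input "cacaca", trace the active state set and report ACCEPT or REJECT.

initial (ε-close {0}): {0,2}
'c' @ 1: {3,4}
'a' @ 2: {1,2,5}  [accepting]
'c' @ 3: {3,4}
'a' @ 4: {1,2,5}  [accepting]
'c' @ 5: {3,4}
'a' @ 6: {1,2,5}  [accepting]
final: {1,2,5}; accept 1 in set

Answer: ACCEPT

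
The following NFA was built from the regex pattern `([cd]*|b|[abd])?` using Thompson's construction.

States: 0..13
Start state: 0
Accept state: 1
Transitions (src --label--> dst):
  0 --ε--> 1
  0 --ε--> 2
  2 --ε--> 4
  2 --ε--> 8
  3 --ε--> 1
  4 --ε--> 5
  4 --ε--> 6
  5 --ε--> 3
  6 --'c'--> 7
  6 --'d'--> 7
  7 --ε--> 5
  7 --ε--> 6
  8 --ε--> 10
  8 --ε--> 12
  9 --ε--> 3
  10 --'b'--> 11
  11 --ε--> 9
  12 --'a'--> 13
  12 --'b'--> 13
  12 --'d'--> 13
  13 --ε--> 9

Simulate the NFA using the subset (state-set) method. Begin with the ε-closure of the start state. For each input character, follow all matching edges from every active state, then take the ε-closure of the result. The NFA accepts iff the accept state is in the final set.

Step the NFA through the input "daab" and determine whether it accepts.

Answer: REJECT

Trace:
S₀ = ε-closure({0}) = {0,1,2,3,4,5,6,8,10,12}
'd' @ 1: {1,3,5,6,7,9,13}  [accepting]
'a' @ 2: {}  — state set empty
rest 'ab' ignored (set empty)
end set {} — state 1 not in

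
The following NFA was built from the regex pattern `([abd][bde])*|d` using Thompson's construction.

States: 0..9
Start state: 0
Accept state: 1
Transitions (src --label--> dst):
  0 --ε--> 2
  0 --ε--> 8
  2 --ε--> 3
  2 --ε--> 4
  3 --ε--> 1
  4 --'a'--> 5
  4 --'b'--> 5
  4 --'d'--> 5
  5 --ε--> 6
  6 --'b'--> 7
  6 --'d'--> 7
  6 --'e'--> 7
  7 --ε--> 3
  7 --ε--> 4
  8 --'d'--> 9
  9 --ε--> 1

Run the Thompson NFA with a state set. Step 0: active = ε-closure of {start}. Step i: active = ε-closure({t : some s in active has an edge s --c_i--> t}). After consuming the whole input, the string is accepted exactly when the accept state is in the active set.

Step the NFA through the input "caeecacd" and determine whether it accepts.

S₀ = ε-closure({0}) = {0,1,2,3,4,8}
'c' @ 1: {}  — dead — no transitions
rest 'aeecacd' ignored (set empty)
end set {} — state 1 not in

Answer: REJECT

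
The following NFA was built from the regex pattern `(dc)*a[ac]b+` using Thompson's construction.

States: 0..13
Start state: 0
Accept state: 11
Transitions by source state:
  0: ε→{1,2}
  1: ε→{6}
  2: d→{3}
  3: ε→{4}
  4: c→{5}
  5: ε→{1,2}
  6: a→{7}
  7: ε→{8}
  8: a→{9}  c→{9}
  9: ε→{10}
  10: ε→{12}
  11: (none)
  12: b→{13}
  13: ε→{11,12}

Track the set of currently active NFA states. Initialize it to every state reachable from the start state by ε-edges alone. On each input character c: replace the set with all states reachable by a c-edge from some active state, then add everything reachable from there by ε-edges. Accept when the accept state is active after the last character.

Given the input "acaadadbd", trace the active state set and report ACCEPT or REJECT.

Answer: REJECT

Derivation:
start: ε-closure({0}) = {0,1,2,6}
'a' @ 1: {7,8}
'c' @ 2: {9,10,12}
'a' @ 3: {}  — no active states
rest 'adadbd' ignored (set empty)
end set {} — state 11 not in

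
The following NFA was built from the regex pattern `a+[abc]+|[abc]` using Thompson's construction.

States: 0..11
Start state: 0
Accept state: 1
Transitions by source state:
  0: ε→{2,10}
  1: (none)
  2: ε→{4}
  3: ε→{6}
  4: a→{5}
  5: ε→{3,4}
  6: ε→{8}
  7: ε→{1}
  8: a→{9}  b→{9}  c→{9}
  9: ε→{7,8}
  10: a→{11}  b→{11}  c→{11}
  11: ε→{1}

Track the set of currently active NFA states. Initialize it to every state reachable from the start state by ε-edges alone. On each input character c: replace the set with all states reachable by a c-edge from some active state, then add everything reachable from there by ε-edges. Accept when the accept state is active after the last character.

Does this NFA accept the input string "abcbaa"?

Answer: ACCEPT

Steps:
S₀ = ε-closure({0}) = {0,2,4,10}
'a' @ 1: {1,3,4,5,6,8,11}  ✓accept
'b' @ 2: {1,7,8,9}  ✓accept
'c' @ 3: {1,7,8,9}  ✓accept
'b' @ 4: {1,7,8,9}  ✓accept
'a' @ 5: {1,7,8,9}  ✓accept
'a' @ 6: {1,7,8,9}  ✓accept
end set {1,7,8,9} — state 1 in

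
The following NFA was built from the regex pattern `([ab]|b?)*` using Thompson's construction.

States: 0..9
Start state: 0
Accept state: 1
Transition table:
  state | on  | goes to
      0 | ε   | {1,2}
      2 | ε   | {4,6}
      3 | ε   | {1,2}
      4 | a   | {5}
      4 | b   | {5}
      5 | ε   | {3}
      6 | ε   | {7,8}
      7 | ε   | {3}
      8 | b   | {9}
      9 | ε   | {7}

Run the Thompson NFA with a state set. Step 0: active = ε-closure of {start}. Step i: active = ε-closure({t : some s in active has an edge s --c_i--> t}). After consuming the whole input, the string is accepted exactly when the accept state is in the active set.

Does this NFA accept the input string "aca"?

Answer: REJECT

Trace:
S₀ = ε-closure({0}) = {0,1,2,3,4,6,7,8}
'a' @ 1: {1,2,3,4,5,6,7,8}  ✓accept
'c' @ 2: {}  — dead — no transitions
rest 'a' ignored (set empty)
after full input: {}  (accept=1 not in)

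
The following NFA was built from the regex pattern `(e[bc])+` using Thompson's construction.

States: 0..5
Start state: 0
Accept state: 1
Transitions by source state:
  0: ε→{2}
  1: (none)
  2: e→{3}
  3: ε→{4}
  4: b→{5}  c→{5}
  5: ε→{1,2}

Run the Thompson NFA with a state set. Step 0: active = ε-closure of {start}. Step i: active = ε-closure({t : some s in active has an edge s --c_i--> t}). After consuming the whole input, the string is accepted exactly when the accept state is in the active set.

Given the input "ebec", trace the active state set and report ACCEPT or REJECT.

S₀ = ε-closure({0}) = {0,2}
'e' @ 1: {3,4}
'b' @ 2: {1,2,5}  (accept∈set)
'e' @ 3: {3,4}
'c' @ 4: {1,2,5}  (accept∈set)
after full input: {1,2,5}  (accept=1 in)

Answer: ACCEPT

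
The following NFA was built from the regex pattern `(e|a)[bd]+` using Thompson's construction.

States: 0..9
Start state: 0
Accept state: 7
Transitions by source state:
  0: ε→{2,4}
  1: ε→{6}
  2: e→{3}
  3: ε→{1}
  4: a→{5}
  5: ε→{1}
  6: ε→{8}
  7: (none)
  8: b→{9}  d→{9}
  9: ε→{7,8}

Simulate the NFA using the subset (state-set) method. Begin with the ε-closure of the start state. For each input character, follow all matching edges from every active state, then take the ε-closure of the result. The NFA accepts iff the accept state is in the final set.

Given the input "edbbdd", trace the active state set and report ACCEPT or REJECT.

Answer: ACCEPT

Steps:
initial (ε-close {0}): {0,2,4}
'e' @ 1: {1,3,6,8}
'd' @ 2: {7,8,9}  (accept∈set)
'b' @ 3: {7,8,9}  (accept∈set)
'b' @ 4: {7,8,9}  (accept∈set)
'd' @ 5: {7,8,9}  (accept∈set)
'd' @ 6: {7,8,9}  (accept∈set)
end set {7,8,9} — state 7 in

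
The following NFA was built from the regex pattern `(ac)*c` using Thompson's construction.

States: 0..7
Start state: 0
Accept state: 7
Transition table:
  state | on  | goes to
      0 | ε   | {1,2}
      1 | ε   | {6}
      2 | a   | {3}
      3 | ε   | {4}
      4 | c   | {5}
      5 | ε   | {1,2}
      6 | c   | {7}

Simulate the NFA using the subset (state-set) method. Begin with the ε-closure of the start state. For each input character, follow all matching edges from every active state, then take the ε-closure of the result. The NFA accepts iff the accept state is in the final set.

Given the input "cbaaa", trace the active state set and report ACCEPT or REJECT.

initial (ε-close {0}): {0,1,2,6}
'c' @ 1: {7}  [accepting]
'b' @ 2: {}  — state set empty
rest 'aaa' ignored (set empty)
end set {} — state 7 not in

Answer: REJECT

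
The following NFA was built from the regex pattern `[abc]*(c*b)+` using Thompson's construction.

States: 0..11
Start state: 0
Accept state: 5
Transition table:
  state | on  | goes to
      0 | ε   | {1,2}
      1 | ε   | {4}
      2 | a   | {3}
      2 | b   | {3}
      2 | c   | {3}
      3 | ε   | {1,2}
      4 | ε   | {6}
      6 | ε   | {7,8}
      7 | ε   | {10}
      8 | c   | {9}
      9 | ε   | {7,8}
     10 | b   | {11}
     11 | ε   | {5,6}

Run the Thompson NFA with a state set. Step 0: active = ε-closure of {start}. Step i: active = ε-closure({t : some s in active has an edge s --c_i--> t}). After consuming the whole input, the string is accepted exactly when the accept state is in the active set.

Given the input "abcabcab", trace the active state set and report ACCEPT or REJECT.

Answer: ACCEPT

Trace:
initial (ε-close {0}): {0,1,2,4,6,7,8,10}
'a' @ 1: {1,2,3,4,6,7,8,10}
'b' @ 2: {1,2,3,4,5,6,7,8,10,11}  (accept∈set)
'c' @ 3: {1,2,3,4,6,7,8,9,10}
'a' @ 4: {1,2,3,4,6,7,8,10}
'b' @ 5: {1,2,3,4,5,6,7,8,10,11}  (accept∈set)
'c' @ 6: {1,2,3,4,6,7,8,9,10}
'a' @ 7: {1,2,3,4,6,7,8,10}
'b' @ 8: {1,2,3,4,5,6,7,8,10,11}  (accept∈set)
after full input: {1,2,3,4,5,6,7,8,10,11}  (accept=5 in)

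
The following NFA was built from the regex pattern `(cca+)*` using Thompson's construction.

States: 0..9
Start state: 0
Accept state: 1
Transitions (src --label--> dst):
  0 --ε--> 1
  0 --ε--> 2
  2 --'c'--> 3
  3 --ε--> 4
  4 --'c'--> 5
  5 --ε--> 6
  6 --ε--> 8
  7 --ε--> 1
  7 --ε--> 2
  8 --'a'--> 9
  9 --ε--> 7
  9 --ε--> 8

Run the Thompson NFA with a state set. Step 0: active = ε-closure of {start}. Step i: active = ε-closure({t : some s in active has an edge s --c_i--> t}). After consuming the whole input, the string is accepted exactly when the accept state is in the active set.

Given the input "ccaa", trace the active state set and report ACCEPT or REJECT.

Answer: ACCEPT

Derivation:
start: ε-closure({0}) = {0,1,2}
'c' @ 1: {3,4}
'c' @ 2: {5,6,8}
'a' @ 3: {1,2,7,8,9}  ✓accept
'a' @ 4: {1,2,7,8,9}  ✓accept
final: {1,2,7,8,9}; accept 1 in set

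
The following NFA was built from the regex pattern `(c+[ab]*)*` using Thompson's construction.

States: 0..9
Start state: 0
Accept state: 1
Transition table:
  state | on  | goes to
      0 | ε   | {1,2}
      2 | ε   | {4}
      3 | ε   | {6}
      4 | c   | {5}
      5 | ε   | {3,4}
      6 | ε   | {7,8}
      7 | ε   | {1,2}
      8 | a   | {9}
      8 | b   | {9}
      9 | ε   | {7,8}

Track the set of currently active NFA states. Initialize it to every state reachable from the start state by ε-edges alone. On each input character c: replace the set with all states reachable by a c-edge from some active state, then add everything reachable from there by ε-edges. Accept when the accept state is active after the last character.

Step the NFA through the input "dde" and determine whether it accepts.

Answer: REJECT

Derivation:
start: ε-closure({0}) = {0,1,2,4}
'd' @ 1: {}  — state set empty
rest 'de' ignored (set empty)
after full input: {}  (accept=1 not in)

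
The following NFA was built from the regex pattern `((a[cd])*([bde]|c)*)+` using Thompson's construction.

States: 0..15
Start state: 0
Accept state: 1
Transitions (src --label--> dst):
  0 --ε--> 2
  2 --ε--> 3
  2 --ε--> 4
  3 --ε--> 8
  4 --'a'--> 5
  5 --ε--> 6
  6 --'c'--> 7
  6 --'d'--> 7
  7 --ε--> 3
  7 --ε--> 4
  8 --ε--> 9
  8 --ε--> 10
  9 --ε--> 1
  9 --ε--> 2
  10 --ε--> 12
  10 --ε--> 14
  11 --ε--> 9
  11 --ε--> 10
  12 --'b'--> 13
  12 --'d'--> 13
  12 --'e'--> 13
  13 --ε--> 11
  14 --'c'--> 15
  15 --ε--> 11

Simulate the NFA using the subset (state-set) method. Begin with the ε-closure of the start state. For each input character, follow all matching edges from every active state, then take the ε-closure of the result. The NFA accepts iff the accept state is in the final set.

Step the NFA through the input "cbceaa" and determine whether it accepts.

start: ε-closure({0}) = {0,1,2,3,4,8,9,10,12,14}
'c' @ 1: {1,2,3,4,8,9,10,11,12,14,15}  (accept∈set)
'b' @ 2: {1,2,3,4,8,9,10,11,12,13,14}  (accept∈set)
'c' @ 3: {1,2,3,4,8,9,10,11,12,14,15}  (accept∈set)
'e' @ 4: {1,2,3,4,8,9,10,11,12,13,14}  (accept∈set)
'a' @ 5: {5,6}
'a' @ 6: {}  — state set empty
final: {}; accept 1 not in set

Answer: REJECT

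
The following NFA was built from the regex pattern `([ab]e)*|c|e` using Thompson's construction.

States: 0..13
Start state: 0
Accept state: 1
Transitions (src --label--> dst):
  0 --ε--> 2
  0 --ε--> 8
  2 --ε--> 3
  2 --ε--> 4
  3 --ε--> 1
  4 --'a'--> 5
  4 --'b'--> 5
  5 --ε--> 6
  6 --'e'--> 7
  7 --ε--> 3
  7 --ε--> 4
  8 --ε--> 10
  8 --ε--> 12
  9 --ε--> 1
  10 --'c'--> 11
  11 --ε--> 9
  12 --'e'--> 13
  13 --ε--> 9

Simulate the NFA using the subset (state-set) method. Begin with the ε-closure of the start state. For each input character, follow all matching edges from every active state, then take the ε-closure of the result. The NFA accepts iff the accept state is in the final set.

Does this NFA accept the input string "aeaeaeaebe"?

Answer: ACCEPT

Derivation:
start: ε-closure({0}) = {0,1,2,3,4,8,10,12}
'a' @ 1: {5,6}
'e' @ 2: {1,3,4,7}  (accept∈set)
'a' @ 3: {5,6}
'e' @ 4: {1,3,4,7}  (accept∈set)
'a' @ 5: {5,6}
'e' @ 6: {1,3,4,7}  (accept∈set)
'a' @ 7: {5,6}
'e' @ 8: {1,3,4,7}  (accept∈set)
'b' @ 9: {5,6}
'e' @ 10: {1,3,4,7}  (accept∈set)
final: {1,3,4,7}; accept 1 in set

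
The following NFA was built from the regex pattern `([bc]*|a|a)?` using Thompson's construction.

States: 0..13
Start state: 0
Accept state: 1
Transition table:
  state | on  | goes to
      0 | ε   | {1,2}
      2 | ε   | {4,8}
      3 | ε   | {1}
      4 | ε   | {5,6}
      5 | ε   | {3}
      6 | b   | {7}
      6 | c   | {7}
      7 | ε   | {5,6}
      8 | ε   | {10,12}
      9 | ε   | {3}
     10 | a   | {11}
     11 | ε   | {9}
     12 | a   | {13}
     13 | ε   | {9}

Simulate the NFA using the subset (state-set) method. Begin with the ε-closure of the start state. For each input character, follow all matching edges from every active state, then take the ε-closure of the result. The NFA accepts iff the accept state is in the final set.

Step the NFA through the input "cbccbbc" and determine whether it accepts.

initial (ε-close {0}): {0,1,2,3,4,5,6,8,10,12}
'c' @ 1: {1,3,5,6,7}  [accepting]
'b' @ 2: {1,3,5,6,7}  [accepting]
'c' @ 3: {1,3,5,6,7}  [accepting]
'c' @ 4: {1,3,5,6,7}  [accepting]
'b' @ 5: {1,3,5,6,7}  [accepting]
'b' @ 6: {1,3,5,6,7}  [accepting]
'c' @ 7: {1,3,5,6,7}  [accepting]
end set {1,3,5,6,7} — state 1 in

Answer: ACCEPT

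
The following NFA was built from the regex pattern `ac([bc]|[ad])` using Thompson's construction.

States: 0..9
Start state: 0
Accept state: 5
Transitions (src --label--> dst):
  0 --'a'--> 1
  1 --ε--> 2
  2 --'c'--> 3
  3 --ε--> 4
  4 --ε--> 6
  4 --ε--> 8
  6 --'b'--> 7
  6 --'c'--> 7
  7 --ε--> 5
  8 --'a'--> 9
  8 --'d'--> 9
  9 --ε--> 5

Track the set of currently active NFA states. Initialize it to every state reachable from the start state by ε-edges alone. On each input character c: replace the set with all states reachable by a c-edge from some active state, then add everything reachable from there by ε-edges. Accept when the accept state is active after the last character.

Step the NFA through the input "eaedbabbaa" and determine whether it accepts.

Answer: REJECT

Steps:
start: ε-closure({0}) = {0}
'e' @ 1: {}  — dead — no transitions
rest 'aedbabbaa' ignored (set empty)
final: {}; accept 5 not in set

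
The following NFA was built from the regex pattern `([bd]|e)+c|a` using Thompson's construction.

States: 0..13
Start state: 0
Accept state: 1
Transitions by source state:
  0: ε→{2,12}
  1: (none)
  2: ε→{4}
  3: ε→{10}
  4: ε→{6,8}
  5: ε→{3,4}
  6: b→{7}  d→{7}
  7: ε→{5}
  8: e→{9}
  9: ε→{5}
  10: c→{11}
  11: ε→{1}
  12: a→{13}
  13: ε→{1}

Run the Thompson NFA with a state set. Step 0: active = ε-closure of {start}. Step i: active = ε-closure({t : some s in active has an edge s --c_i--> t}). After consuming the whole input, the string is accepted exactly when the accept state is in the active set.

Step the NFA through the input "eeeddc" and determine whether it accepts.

Answer: ACCEPT

Trace:
start: ε-closure({0}) = {0,2,4,6,8,12}
'e' @ 1: {3,4,5,6,8,9,10}
'e' @ 2: {3,4,5,6,8,9,10}
'e' @ 3: {3,4,5,6,8,9,10}
'd' @ 4: {3,4,5,6,7,8,10}
'd' @ 5: {3,4,5,6,7,8,10}
'c' @ 6: {1,11}  (accept∈set)
after full input: {1,11}  (accept=1 in)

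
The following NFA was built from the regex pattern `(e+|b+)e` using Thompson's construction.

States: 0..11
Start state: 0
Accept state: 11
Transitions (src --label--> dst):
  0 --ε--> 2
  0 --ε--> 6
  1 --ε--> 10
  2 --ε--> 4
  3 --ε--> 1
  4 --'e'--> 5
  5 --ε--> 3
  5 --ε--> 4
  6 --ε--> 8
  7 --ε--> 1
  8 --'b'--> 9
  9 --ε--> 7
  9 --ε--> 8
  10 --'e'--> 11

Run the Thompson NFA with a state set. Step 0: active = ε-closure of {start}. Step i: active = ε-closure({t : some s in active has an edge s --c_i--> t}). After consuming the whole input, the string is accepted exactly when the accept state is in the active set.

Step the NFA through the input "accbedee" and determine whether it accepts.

initial (ε-close {0}): {0,2,4,6,8}
'a' @ 1: {}  — dead — no transitions
rest 'ccbedee' ignored (set empty)
end set {} — state 11 not in

Answer: REJECT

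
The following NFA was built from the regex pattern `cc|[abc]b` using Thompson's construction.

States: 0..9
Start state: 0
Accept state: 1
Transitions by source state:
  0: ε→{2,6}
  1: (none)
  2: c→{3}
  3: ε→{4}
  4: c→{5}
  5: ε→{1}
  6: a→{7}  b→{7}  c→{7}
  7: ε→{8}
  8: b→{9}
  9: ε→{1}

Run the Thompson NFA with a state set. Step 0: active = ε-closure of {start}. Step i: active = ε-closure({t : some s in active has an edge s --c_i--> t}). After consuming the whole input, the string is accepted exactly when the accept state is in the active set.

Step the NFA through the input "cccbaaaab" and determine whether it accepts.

initial (ε-close {0}): {0,2,6}
'c' @ 1: {3,4,7,8}
'c' @ 2: {1,5}  (accept∈set)
'c' @ 3: {}  — state set empty
rest 'baaaab' ignored (set empty)
after full input: {}  (accept=1 not in)

Answer: REJECT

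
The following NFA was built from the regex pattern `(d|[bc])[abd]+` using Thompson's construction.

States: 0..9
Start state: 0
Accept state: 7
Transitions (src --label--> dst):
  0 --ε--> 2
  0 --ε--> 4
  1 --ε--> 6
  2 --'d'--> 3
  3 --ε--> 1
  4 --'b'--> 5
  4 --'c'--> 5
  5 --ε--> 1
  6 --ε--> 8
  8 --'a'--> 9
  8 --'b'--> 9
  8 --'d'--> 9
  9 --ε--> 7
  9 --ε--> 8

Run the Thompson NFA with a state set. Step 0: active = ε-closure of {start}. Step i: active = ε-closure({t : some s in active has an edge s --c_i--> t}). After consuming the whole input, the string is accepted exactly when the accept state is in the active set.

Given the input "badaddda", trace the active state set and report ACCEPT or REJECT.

initial (ε-close {0}): {0,2,4}
'b' @ 1: {1,5,6,8}
'a' @ 2: {7,8,9}  (accept∈set)
'd' @ 3: {7,8,9}  (accept∈set)
'a' @ 4: {7,8,9}  (accept∈set)
'd' @ 5: {7,8,9}  (accept∈set)
'd' @ 6: {7,8,9}  (accept∈set)
'd' @ 7: {7,8,9}  (accept∈set)
'a' @ 8: {7,8,9}  (accept∈set)
after full input: {7,8,9}  (accept=7 in)

Answer: ACCEPT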